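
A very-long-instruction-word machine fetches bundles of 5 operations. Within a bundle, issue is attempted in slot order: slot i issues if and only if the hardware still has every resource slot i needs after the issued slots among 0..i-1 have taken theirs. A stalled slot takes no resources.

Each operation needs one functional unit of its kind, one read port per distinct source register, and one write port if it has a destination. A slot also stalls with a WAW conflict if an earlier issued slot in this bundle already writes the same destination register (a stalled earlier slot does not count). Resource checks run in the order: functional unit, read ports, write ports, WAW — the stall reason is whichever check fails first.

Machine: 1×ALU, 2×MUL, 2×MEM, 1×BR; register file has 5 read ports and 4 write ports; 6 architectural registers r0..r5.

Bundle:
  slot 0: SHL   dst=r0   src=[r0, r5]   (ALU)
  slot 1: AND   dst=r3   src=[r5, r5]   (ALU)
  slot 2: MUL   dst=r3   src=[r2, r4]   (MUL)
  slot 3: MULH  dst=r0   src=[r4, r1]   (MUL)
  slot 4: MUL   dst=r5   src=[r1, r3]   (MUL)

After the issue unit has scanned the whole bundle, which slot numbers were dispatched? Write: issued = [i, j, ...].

slot 0 (ALU): ISSUE — free A0,Mu2,Ld2,B1 rp3 wp3
slot 1 (ALU): stall FU — free A0,Mu2,Ld2,B1 rp3 wp3
slot 2 (MUL): ISSUE — free A0,Mu1,Ld2,B1 rp1 wp2
slot 3 (MUL): stall RD_PORT — free A0,Mu1,Ld2,B1 rp1 wp2
slot 4 (MUL): stall RD_PORT — free A0,Mu1,Ld2,B1 rp1 wp2

issued = [0, 2]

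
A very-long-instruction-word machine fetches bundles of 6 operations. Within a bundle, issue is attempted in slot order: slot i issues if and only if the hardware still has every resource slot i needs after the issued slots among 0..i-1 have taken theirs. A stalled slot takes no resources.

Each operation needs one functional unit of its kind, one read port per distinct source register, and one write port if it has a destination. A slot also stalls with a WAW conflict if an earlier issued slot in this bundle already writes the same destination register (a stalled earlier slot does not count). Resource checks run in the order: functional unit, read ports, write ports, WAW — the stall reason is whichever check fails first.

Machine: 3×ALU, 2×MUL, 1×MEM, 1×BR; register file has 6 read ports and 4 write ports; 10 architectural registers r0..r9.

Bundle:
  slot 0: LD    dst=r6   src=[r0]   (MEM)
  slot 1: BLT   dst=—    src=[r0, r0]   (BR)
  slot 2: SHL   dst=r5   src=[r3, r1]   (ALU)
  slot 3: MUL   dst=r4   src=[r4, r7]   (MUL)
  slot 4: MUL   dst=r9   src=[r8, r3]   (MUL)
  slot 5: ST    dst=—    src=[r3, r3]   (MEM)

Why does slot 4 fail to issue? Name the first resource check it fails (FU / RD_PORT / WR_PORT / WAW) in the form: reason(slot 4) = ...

#0 MEM src=r0 dispatched  <A:3 Mu:2 Ld:0 B:1 rd:5 wr:3>
#1 BR src=r0,r0 dispatched  <A:3 Mu:2 Ld:0 B:0 rd:4 wr:3>
#2 ALU src=r3,r1 dispatched  <A:2 Mu:2 Ld:0 B:0 rd:2 wr:2>
#3 MUL src=r4,r7 dispatched  <A:2 Mu:1 Ld:0 B:0 rd:0 wr:1>
#4 MUL src=r8,r3 held:RD_PORT  <A:2 Mu:1 Ld:0 B:0 rd:0 wr:1>
#5 MEM src=r3,r3 held:FU  <A:2 Mu:1 Ld:0 B:0 rd:0 wr:1>

reason(slot 4) = RD_PORT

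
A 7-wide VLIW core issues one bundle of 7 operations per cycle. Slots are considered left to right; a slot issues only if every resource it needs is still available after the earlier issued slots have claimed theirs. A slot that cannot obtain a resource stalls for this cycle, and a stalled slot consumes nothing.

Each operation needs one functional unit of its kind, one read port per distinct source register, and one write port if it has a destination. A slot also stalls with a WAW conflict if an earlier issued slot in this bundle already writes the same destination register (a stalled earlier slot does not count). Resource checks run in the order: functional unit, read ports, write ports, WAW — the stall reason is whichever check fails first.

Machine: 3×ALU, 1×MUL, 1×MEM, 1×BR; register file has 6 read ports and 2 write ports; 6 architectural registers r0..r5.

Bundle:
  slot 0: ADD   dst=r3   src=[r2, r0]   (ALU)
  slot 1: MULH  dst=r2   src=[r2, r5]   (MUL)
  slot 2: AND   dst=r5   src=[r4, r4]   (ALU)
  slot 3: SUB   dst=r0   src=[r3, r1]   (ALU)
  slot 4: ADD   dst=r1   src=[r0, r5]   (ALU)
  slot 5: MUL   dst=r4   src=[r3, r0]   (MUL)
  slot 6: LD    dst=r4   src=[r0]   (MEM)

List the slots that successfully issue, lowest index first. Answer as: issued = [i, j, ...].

slot 0 (ALU): ISSUE — free A2,Mu1,Ld1,B1 rp4 wp1
slot 1 (MUL): ISSUE — free A2,Mu0,Ld1,B1 rp2 wp0
slot 2 (ALU): stall WR_PORT — free A2,Mu0,Ld1,B1 rp2 wp0
slot 3 (ALU): stall WR_PORT — free A2,Mu0,Ld1,B1 rp2 wp0
slot 4 (ALU): stall WR_PORT — free A2,Mu0,Ld1,B1 rp2 wp0
slot 5 (MUL): stall FU — free A2,Mu0,Ld1,B1 rp2 wp0
slot 6 (MEM): stall WR_PORT — free A2,Mu0,Ld1,B1 rp2 wp0

issued = [0, 1]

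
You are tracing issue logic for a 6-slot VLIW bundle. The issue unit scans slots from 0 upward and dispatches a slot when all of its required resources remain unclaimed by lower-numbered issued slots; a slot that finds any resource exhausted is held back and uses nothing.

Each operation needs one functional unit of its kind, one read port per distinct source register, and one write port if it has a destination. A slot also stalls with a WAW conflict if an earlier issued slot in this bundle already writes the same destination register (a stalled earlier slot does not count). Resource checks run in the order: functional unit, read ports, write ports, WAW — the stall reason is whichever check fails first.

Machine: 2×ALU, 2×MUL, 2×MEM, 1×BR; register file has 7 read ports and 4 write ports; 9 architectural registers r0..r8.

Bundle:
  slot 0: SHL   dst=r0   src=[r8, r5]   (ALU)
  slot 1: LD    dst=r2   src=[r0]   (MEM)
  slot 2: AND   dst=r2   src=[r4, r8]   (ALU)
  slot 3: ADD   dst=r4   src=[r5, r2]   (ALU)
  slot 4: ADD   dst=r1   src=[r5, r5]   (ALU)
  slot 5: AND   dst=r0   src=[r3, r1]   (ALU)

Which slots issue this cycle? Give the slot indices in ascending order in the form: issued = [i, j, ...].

issued = [0, 1, 3]

#0 ALU src=r8,r5 dispatched  <A:1 Mu:2 Ld:2 B:1 rd:5 wr:3>
#1 MEM src=r0 dispatched  <A:1 Mu:2 Ld:1 B:1 rd:4 wr:2>
#2 ALU src=r4,r8 held:WAW  <A:1 Mu:2 Ld:1 B:1 rd:4 wr:2>
#3 ALU src=r5,r2 dispatched  <A:0 Mu:2 Ld:1 B:1 rd:2 wr:1>
#4 ALU src=r5,r5 held:FU  <A:0 Mu:2 Ld:1 B:1 rd:2 wr:1>
#5 ALU src=r3,r1 held:FU  <A:0 Mu:2 Ld:1 B:1 rd:2 wr:1>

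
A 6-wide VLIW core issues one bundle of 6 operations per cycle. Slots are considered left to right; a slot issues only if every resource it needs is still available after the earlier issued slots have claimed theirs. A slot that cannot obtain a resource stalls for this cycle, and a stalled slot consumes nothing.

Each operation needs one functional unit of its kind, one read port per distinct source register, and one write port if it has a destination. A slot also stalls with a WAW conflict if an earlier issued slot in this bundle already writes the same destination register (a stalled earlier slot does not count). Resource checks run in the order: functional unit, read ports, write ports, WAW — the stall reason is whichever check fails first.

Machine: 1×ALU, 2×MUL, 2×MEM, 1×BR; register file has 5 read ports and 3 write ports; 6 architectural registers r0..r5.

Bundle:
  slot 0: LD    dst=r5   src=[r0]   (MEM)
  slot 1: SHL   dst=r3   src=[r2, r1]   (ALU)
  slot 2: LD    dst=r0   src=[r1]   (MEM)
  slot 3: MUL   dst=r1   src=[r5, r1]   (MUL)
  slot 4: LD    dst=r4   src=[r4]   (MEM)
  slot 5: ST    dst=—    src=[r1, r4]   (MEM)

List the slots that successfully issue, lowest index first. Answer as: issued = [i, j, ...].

issued = [0, 1, 2]

(0) want 1×MEM +1rd +1wr — yes → AL1|MU2|ME1|BR1|rd4|wr2
(1) want 1×ALU +2rd +1wr — yes → AL0|MU2|ME1|BR1|rd2|wr1
(2) want 1×MEM +1rd +1wr — yes → AL0|MU2|ME0|BR1|rd1|wr0
(3) want 1×MUL +2rd +1wr — RD_PORT → AL0|MU2|ME0|BR1|rd1|wr0
(4) want 1×MEM +1rd +1wr — FU → AL0|MU2|ME0|BR1|rd1|wr0
(5) want 1×MEM +2rd +0wr — FU → AL0|MU2|ME0|BR1|rd1|wr0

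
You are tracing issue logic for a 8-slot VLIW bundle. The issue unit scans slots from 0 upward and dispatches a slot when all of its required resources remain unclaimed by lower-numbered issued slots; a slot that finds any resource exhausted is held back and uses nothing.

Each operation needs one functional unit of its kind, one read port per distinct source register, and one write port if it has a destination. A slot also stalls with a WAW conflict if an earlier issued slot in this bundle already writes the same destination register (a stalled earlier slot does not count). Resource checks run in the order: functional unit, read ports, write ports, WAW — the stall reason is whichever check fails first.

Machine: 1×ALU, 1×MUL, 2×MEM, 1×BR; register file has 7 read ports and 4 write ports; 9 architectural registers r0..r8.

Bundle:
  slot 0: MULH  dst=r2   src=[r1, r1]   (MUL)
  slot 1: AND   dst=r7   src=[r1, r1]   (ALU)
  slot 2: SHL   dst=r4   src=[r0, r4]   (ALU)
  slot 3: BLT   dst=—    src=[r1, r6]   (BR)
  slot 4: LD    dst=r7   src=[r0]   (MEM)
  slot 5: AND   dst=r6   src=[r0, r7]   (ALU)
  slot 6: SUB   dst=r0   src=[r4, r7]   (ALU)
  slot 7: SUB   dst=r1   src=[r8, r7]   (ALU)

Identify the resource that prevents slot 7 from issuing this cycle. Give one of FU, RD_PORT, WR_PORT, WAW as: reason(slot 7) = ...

#0 MUL src=r1,r1 dispatched  <A:1 Mu:0 Ld:2 B:1 rd:6 wr:3>
#1 ALU src=r1,r1 dispatched  <A:0 Mu:0 Ld:2 B:1 rd:5 wr:2>
#2 ALU src=r0,r4 held:FU  <A:0 Mu:0 Ld:2 B:1 rd:5 wr:2>
#3 BR src=r1,r6 dispatched  <A:0 Mu:0 Ld:2 B:0 rd:3 wr:2>
#4 MEM src=r0 held:WAW  <A:0 Mu:0 Ld:2 B:0 rd:3 wr:2>
#5 ALU src=r0,r7 held:FU  <A:0 Mu:0 Ld:2 B:0 rd:3 wr:2>
#6 ALU src=r4,r7 held:FU  <A:0 Mu:0 Ld:2 B:0 rd:3 wr:2>
#7 ALU src=r8,r7 held:FU  <A:0 Mu:0 Ld:2 B:0 rd:3 wr:2>

reason(slot 7) = FU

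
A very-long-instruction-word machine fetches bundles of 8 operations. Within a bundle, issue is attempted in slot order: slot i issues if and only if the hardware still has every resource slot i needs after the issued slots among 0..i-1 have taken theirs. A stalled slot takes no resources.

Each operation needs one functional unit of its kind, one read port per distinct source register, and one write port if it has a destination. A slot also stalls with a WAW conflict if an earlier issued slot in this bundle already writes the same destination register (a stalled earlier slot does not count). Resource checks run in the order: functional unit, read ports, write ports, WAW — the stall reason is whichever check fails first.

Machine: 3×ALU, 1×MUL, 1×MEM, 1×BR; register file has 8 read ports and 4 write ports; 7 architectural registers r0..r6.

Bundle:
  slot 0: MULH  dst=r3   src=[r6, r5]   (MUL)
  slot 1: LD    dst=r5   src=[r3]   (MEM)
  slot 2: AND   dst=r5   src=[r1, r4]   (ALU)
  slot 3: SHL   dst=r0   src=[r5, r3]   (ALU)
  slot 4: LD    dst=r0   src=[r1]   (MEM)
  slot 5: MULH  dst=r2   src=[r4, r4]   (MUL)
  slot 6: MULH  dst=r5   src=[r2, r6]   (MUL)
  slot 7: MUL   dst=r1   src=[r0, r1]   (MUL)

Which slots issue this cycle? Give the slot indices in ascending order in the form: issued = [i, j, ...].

issued = [0, 1, 3]

(0) want 1×MUL +2rd +1wr — yes → AL3|MU0|ME1|BR1|rd6|wr3
(1) want 1×MEM +1rd +1wr — yes → AL3|MU0|ME0|BR1|rd5|wr2
(2) want 1×ALU +2rd +1wr — WAW → AL3|MU0|ME0|BR1|rd5|wr2
(3) want 1×ALU +2rd +1wr — yes → AL2|MU0|ME0|BR1|rd3|wr1
(4) want 1×MEM +1rd +1wr — FU → AL2|MU0|ME0|BR1|rd3|wr1
(5) want 1×MUL +1rd +1wr — FU → AL2|MU0|ME0|BR1|rd3|wr1
(6) want 1×MUL +2rd +1wr — FU → AL2|MU0|ME0|BR1|rd3|wr1
(7) want 1×MUL +2rd +1wr — FU → AL2|MU0|ME0|BR1|rd3|wr1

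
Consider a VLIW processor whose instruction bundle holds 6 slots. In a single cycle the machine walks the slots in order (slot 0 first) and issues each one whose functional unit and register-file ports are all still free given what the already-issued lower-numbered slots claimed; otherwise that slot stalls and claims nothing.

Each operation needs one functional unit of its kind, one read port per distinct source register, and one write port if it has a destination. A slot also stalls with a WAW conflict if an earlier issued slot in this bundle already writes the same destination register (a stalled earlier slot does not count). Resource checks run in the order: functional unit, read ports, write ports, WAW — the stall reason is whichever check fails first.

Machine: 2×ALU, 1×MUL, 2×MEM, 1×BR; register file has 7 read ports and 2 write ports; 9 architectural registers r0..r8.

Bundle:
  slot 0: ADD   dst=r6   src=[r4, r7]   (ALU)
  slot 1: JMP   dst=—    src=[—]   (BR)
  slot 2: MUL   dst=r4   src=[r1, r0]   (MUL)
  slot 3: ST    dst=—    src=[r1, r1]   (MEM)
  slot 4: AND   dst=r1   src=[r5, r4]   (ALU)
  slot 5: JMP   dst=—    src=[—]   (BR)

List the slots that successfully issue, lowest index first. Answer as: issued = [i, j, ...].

[0] ALU needs rd=2 wr=1: ok; after: ALU=1 MUL=1 MEM=2 BR=1, R=5, W=1
[1] BR needs rd=0 wr=0: ok; after: ALU=1 MUL=1 MEM=2 BR=0, R=5, W=1
[2] MUL needs rd=2 wr=1: ok; after: ALU=1 MUL=0 MEM=2 BR=0, R=3, W=0
[3] MEM needs rd=1 wr=0: ok; after: ALU=1 MUL=0 MEM=1 BR=0, R=2, W=0
[4] ALU needs rd=2 wr=1: WR_PORT; after: ALU=1 MUL=0 MEM=1 BR=0, R=2, W=0
[5] BR needs rd=0 wr=0: FU; after: ALU=1 MUL=0 MEM=1 BR=0, R=2, W=0

issued = [0, 1, 2, 3]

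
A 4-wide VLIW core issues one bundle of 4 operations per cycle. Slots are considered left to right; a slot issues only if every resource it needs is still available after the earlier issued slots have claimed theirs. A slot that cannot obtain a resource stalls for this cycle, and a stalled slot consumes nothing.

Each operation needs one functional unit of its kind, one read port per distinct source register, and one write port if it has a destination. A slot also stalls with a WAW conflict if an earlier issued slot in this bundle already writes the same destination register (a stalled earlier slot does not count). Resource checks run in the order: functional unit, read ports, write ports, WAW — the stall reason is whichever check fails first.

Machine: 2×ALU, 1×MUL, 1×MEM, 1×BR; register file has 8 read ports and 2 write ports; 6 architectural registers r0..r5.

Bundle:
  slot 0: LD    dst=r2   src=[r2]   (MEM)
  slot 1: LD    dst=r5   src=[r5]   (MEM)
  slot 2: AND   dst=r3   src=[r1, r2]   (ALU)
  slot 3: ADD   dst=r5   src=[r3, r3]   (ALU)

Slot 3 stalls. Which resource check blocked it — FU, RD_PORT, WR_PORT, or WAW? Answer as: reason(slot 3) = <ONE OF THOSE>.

#0 MEM src=r2 dispatched  <A:2 Mu:1 Ld:0 B:1 rd:7 wr:1>
#1 MEM src=r5 held:FU  <A:2 Mu:1 Ld:0 B:1 rd:7 wr:1>
#2 ALU src=r1,r2 dispatched  <A:1 Mu:1 Ld:0 B:1 rd:5 wr:0>
#3 ALU src=r3,r3 held:WR_PORT  <A:1 Mu:1 Ld:0 B:1 rd:5 wr:0>

reason(slot 3) = WR_PORT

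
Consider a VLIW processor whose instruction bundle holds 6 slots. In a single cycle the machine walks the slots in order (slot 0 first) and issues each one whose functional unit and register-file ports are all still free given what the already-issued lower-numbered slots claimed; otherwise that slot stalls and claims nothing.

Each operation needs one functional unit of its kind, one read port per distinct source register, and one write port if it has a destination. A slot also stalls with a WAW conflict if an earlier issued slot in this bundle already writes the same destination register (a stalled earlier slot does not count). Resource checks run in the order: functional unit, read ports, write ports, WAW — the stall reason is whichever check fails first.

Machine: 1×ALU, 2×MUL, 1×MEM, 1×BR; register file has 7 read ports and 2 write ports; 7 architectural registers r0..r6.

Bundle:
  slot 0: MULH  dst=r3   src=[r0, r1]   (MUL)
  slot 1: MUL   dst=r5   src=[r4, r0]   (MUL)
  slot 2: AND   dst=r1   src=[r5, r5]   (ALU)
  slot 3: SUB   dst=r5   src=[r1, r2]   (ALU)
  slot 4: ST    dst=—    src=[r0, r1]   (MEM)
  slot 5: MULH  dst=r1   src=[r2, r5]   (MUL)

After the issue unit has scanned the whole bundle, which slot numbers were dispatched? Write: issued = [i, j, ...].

issued = [0, 1, 4]

#0 MUL src=r0,r1 dispatched  <A:1 Mu:1 Ld:1 B:1 rd:5 wr:1>
#1 MUL src=r4,r0 dispatched  <A:1 Mu:0 Ld:1 B:1 rd:3 wr:0>
#2 ALU src=r5,r5 held:WR_PORT  <A:1 Mu:0 Ld:1 B:1 rd:3 wr:0>
#3 ALU src=r1,r2 held:WR_PORT  <A:1 Mu:0 Ld:1 B:1 rd:3 wr:0>
#4 MEM src=r0,r1 dispatched  <A:1 Mu:0 Ld:0 B:1 rd:1 wr:0>
#5 MUL src=r2,r5 held:FU  <A:1 Mu:0 Ld:0 B:1 rd:1 wr:0>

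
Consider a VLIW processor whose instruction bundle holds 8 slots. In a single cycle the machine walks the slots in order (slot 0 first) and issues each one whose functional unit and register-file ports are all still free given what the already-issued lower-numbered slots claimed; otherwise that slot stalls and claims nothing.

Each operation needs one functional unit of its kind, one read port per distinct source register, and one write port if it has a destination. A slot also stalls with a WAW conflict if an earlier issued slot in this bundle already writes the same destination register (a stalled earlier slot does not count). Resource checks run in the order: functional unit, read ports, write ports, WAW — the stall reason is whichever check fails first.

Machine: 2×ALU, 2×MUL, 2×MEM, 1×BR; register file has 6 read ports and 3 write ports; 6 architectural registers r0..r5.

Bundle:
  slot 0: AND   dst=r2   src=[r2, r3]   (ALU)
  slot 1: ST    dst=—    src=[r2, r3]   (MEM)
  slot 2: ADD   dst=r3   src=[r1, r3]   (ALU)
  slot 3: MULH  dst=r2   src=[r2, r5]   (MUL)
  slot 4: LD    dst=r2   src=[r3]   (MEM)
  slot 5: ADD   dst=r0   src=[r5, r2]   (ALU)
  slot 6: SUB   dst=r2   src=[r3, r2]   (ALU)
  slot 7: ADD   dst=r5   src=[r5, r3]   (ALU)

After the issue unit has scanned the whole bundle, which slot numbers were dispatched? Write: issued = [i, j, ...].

issued = [0, 1, 2]

#0 ALU src=r2,r3 dispatched  <A:1 Mu:2 Ld:2 B:1 rd:4 wr:2>
#1 MEM src=r2,r3 dispatched  <A:1 Mu:2 Ld:1 B:1 rd:2 wr:2>
#2 ALU src=r1,r3 dispatched  <A:0 Mu:2 Ld:1 B:1 rd:0 wr:1>
#3 MUL src=r2,r5 held:RD_PORT  <A:0 Mu:2 Ld:1 B:1 rd:0 wr:1>
#4 MEM src=r3 held:RD_PORT  <A:0 Mu:2 Ld:1 B:1 rd:0 wr:1>
#5 ALU src=r5,r2 held:FU  <A:0 Mu:2 Ld:1 B:1 rd:0 wr:1>
#6 ALU src=r3,r2 held:FU  <A:0 Mu:2 Ld:1 B:1 rd:0 wr:1>
#7 ALU src=r5,r3 held:FU  <A:0 Mu:2 Ld:1 B:1 rd:0 wr:1>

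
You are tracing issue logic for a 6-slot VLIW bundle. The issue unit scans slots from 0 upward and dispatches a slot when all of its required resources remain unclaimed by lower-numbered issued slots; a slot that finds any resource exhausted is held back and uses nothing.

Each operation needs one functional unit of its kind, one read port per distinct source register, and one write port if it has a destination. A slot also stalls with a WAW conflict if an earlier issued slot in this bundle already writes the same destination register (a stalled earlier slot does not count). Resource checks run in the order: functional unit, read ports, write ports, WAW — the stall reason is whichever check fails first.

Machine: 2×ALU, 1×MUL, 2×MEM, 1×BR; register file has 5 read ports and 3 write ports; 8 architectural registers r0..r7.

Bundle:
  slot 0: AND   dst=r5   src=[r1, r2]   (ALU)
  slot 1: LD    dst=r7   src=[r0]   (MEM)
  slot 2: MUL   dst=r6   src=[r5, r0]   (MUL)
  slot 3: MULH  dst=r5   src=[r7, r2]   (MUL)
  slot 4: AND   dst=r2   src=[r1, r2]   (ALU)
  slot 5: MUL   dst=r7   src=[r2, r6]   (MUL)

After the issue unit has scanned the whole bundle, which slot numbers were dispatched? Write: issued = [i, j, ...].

issued = [0, 1, 2]

slot 0 (ALU): ISSUE — free A1,Mu1,Ld2,B1 rp3 wp2
slot 1 (MEM): ISSUE — free A1,Mu1,Ld1,B1 rp2 wp1
slot 2 (MUL): ISSUE — free A1,Mu0,Ld1,B1 rp0 wp0
slot 3 (MUL): stall FU — free A1,Mu0,Ld1,B1 rp0 wp0
slot 4 (ALU): stall RD_PORT — free A1,Mu0,Ld1,B1 rp0 wp0
slot 5 (MUL): stall FU — free A1,Mu0,Ld1,B1 rp0 wp0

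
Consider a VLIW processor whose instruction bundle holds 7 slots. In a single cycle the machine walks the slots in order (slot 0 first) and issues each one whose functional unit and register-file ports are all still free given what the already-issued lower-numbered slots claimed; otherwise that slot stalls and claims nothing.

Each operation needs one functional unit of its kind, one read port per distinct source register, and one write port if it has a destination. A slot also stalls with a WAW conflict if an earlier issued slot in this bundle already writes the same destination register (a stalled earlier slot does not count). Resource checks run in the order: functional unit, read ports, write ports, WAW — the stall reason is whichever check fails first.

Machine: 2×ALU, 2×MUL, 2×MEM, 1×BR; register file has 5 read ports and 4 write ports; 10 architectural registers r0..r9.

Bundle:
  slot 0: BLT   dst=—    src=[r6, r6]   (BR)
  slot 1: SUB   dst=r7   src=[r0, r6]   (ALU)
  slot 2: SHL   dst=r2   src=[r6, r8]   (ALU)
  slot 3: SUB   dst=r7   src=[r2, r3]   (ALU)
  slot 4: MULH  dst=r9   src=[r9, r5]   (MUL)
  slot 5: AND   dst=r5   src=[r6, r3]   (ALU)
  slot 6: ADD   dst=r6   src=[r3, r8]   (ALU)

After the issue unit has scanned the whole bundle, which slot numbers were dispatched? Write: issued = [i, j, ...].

[0] BR needs rd=1 wr=0: ok; after: ALU=2 MUL=2 MEM=2 BR=0, R=4, W=4
[1] ALU needs rd=2 wr=1: ok; after: ALU=1 MUL=2 MEM=2 BR=0, R=2, W=3
[2] ALU needs rd=2 wr=1: ok; after: ALU=0 MUL=2 MEM=2 BR=0, R=0, W=2
[3] ALU needs rd=2 wr=1: FU; after: ALU=0 MUL=2 MEM=2 BR=0, R=0, W=2
[4] MUL needs rd=2 wr=1: RD_PORT; after: ALU=0 MUL=2 MEM=2 BR=0, R=0, W=2
[5] ALU needs rd=2 wr=1: FU; after: ALU=0 MUL=2 MEM=2 BR=0, R=0, W=2
[6] ALU needs rd=2 wr=1: FU; after: ALU=0 MUL=2 MEM=2 BR=0, R=0, W=2

issued = [0, 1, 2]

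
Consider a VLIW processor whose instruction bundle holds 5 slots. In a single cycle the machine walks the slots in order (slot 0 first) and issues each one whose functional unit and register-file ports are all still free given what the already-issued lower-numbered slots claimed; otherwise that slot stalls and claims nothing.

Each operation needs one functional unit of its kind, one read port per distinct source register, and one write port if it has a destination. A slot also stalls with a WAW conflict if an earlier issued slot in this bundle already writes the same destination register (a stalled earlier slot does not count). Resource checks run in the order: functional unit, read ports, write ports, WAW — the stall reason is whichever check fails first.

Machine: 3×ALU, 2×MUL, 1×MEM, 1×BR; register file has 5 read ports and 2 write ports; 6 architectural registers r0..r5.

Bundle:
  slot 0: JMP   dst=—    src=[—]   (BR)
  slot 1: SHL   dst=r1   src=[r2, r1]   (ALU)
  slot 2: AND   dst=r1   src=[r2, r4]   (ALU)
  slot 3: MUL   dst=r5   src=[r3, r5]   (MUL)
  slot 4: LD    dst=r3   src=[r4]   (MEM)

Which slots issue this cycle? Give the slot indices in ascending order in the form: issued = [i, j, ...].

[0] BR needs rd=0 wr=0: ok; after: ALU=3 MUL=2 MEM=1 BR=0, R=5, W=2
[1] ALU needs rd=2 wr=1: ok; after: ALU=2 MUL=2 MEM=1 BR=0, R=3, W=1
[2] ALU needs rd=2 wr=1: WAW; after: ALU=2 MUL=2 MEM=1 BR=0, R=3, W=1
[3] MUL needs rd=2 wr=1: ok; after: ALU=2 MUL=1 MEM=1 BR=0, R=1, W=0
[4] MEM needs rd=1 wr=1: WR_PORT; after: ALU=2 MUL=1 MEM=1 BR=0, R=1, W=0

issued = [0, 1, 3]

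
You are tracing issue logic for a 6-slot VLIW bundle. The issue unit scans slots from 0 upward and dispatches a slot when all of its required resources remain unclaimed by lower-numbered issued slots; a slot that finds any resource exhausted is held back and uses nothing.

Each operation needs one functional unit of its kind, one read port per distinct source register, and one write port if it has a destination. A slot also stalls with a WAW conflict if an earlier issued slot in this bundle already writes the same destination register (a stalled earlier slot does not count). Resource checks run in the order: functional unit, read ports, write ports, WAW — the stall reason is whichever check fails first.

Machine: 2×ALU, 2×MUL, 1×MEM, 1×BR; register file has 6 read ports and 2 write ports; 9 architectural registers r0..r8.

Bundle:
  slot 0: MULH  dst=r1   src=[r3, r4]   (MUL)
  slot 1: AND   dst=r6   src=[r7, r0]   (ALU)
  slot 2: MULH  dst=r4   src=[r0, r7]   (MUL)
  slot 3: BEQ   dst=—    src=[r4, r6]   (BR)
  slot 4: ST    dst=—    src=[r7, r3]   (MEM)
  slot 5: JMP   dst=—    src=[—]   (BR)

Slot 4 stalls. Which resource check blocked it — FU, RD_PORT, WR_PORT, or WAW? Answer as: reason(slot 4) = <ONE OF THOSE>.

  0. MUL→r1 ⇒ go  {2A/1Mu/1Ld/1B | 4r 1w}
  1. ALU→r6 ⇒ go  {1A/1Mu/1Ld/1B | 2r 0w}
  2. MUL→r4 ⇒ no(WR_PORT)  {1A/1Mu/1Ld/1B | 2r 0w}
  3. BR ⇒ go  {1A/1Mu/1Ld/0B | 0r 0w}
  4. MEM ⇒ no(RD_PORT)  {1A/1Mu/1Ld/0B | 0r 0w}
  5. BR ⇒ no(FU)  {1A/1Mu/1Ld/0B | 0r 0w}

reason(slot 4) = RD_PORT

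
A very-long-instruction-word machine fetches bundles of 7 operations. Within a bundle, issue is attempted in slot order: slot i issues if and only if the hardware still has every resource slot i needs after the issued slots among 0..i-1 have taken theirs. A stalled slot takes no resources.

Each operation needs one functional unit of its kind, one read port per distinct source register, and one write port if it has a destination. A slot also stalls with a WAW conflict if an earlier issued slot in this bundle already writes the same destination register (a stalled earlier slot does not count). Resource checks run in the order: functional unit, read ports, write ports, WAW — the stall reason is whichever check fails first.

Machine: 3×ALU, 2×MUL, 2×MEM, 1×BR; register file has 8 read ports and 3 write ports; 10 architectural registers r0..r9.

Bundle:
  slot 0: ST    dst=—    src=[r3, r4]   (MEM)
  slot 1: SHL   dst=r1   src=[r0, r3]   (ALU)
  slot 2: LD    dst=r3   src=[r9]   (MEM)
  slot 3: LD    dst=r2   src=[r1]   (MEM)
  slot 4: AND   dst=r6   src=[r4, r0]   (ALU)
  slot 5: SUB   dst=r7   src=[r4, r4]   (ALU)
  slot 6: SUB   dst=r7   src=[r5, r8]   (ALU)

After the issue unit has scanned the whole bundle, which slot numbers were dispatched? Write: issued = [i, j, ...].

[0] MEM needs rd=2 wr=0: ok; after: ALU=3 MUL=2 MEM=1 BR=1, R=6, W=3
[1] ALU needs rd=2 wr=1: ok; after: ALU=2 MUL=2 MEM=1 BR=1, R=4, W=2
[2] MEM needs rd=1 wr=1: ok; after: ALU=2 MUL=2 MEM=0 BR=1, R=3, W=1
[3] MEM needs rd=1 wr=1: FU; after: ALU=2 MUL=2 MEM=0 BR=1, R=3, W=1
[4] ALU needs rd=2 wr=1: ok; after: ALU=1 MUL=2 MEM=0 BR=1, R=1, W=0
[5] ALU needs rd=1 wr=1: WR_PORT; after: ALU=1 MUL=2 MEM=0 BR=1, R=1, W=0
[6] ALU needs rd=2 wr=1: RD_PORT; after: ALU=1 MUL=2 MEM=0 BR=1, R=1, W=0

issued = [0, 1, 2, 4]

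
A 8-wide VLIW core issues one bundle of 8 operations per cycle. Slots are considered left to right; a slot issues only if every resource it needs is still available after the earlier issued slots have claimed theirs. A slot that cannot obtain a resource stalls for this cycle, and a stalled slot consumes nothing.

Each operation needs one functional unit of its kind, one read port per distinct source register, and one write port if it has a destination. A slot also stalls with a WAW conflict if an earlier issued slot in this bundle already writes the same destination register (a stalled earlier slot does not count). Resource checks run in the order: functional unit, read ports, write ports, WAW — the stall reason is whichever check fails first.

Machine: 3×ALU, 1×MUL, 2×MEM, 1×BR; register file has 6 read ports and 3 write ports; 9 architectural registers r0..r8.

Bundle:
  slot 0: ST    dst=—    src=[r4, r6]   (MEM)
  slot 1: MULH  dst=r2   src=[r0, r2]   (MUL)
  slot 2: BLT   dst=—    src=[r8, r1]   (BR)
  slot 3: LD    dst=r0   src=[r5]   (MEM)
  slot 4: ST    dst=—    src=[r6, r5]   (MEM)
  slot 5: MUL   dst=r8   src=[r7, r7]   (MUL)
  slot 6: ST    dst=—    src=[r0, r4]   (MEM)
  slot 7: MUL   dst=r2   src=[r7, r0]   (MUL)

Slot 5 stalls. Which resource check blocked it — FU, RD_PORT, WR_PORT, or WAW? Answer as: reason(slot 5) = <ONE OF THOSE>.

reason(slot 5) = FU

[0] MEM needs rd=2 wr=0: ok; after: ALU=3 MUL=1 MEM=1 BR=1, R=4, W=3
[1] MUL needs rd=2 wr=1: ok; after: ALU=3 MUL=0 MEM=1 BR=1, R=2, W=2
[2] BR needs rd=2 wr=0: ok; after: ALU=3 MUL=0 MEM=1 BR=0, R=0, W=2
[3] MEM needs rd=1 wr=1: RD_PORT; after: ALU=3 MUL=0 MEM=1 BR=0, R=0, W=2
[4] MEM needs rd=2 wr=0: RD_PORT; after: ALU=3 MUL=0 MEM=1 BR=0, R=0, W=2
[5] MUL needs rd=1 wr=1: FU; after: ALU=3 MUL=0 MEM=1 BR=0, R=0, W=2
[6] MEM needs rd=2 wr=0: RD_PORT; after: ALU=3 MUL=0 MEM=1 BR=0, R=0, W=2
[7] MUL needs rd=2 wr=1: FU; after: ALU=3 MUL=0 MEM=1 BR=0, R=0, W=2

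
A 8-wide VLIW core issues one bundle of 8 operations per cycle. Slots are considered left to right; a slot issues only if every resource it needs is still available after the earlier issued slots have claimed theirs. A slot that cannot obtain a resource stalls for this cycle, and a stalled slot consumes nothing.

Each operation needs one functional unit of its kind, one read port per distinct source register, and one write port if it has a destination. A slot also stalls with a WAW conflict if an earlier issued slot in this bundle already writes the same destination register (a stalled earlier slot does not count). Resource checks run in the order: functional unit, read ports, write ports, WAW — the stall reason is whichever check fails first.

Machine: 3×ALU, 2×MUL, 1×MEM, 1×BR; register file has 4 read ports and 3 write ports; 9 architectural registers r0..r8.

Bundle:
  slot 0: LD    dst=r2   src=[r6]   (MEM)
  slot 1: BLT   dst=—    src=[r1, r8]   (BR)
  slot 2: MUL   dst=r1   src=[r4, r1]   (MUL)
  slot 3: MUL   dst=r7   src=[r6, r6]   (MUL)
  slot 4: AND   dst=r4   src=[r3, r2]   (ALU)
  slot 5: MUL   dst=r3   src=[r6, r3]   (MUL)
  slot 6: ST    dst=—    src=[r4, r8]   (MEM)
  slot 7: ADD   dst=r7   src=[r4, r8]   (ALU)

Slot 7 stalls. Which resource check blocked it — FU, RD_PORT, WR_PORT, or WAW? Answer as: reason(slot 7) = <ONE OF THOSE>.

reason(slot 7) = RD_PORT

slot 0 (MEM): ISSUE — free A3,Mu2,Ld0,B1 rp3 wp2
slot 1 (BR): ISSUE — free A3,Mu2,Ld0,B0 rp1 wp2
slot 2 (MUL): stall RD_PORT — free A3,Mu2,Ld0,B0 rp1 wp2
slot 3 (MUL): ISSUE — free A3,Mu1,Ld0,B0 rp0 wp1
slot 4 (ALU): stall RD_PORT — free A3,Mu1,Ld0,B0 rp0 wp1
slot 5 (MUL): stall RD_PORT — free A3,Mu1,Ld0,B0 rp0 wp1
slot 6 (MEM): stall FU — free A3,Mu1,Ld0,B0 rp0 wp1
slot 7 (ALU): stall RD_PORT — free A3,Mu1,Ld0,B0 rp0 wp1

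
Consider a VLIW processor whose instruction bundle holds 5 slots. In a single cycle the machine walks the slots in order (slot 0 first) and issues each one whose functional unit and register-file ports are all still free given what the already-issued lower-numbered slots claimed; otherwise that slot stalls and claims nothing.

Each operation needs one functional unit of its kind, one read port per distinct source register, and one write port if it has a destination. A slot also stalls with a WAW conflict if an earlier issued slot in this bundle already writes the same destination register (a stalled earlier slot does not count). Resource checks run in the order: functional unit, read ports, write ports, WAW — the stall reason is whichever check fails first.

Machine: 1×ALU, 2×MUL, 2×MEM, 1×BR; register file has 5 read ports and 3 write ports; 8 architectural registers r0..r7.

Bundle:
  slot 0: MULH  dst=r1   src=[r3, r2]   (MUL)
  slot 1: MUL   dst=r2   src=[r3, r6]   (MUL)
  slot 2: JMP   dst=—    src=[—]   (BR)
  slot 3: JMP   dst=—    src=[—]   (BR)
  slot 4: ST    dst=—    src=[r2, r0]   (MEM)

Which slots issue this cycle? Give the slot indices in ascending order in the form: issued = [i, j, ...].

(0) want 1×MUL +2rd +1wr — yes → AL1|MU1|ME2|BR1|rd3|wr2
(1) want 1×MUL +2rd +1wr — yes → AL1|MU0|ME2|BR1|rd1|wr1
(2) want 1×BR +0rd +0wr — yes → AL1|MU0|ME2|BR0|rd1|wr1
(3) want 1×BR +0rd +0wr — FU → AL1|MU0|ME2|BR0|rd1|wr1
(4) want 1×MEM +2rd +0wr — RD_PORT → AL1|MU0|ME2|BR0|rd1|wr1

issued = [0, 1, 2]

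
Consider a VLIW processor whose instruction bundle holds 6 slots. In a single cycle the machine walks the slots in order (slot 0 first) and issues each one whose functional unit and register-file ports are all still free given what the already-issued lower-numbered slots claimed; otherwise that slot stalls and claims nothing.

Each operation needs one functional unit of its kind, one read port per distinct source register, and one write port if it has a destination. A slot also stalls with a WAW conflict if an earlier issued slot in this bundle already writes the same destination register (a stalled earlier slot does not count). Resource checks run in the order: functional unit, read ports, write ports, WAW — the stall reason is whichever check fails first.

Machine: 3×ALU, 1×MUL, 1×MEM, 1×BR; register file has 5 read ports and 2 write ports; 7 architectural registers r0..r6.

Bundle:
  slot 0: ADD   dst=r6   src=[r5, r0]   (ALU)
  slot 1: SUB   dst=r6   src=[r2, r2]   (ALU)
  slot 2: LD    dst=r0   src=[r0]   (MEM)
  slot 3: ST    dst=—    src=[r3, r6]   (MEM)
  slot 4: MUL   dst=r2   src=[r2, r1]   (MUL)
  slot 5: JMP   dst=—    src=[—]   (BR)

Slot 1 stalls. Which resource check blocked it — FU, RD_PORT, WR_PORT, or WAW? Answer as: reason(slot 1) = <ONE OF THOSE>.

reason(slot 1) = WAW

[0] ALU needs rd=2 wr=1: ok; after: ALU=2 MUL=1 MEM=1 BR=1, R=3, W=1
[1] ALU needs rd=1 wr=1: WAW; after: ALU=2 MUL=1 MEM=1 BR=1, R=3, W=1
[2] MEM needs rd=1 wr=1: ok; after: ALU=2 MUL=1 MEM=0 BR=1, R=2, W=0
[3] MEM needs rd=2 wr=0: FU; after: ALU=2 MUL=1 MEM=0 BR=1, R=2, W=0
[4] MUL needs rd=2 wr=1: WR_PORT; after: ALU=2 MUL=1 MEM=0 BR=1, R=2, W=0
[5] BR needs rd=0 wr=0: ok; after: ALU=2 MUL=1 MEM=0 BR=0, R=2, W=0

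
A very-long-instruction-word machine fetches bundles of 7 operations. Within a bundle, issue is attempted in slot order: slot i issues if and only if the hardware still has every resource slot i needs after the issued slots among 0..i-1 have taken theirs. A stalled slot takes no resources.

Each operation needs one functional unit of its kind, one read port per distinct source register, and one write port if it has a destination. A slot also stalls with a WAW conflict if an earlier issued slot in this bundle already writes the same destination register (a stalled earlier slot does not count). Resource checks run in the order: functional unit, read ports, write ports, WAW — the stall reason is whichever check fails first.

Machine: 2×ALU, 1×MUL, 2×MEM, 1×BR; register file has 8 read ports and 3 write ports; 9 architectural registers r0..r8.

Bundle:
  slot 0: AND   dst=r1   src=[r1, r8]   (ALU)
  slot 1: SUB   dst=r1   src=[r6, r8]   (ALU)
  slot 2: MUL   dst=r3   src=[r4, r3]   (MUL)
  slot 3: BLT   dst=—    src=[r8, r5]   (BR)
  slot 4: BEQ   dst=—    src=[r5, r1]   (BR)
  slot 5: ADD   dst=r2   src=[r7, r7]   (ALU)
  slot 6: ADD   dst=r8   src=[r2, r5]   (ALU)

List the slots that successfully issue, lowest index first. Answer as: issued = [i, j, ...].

slot 0 (ALU): ISSUE — free A1,Mu1,Ld2,B1 rp6 wp2
slot 1 (ALU): stall WAW — free A1,Mu1,Ld2,B1 rp6 wp2
slot 2 (MUL): ISSUE — free A1,Mu0,Ld2,B1 rp4 wp1
slot 3 (BR): ISSUE — free A1,Mu0,Ld2,B0 rp2 wp1
slot 4 (BR): stall FU — free A1,Mu0,Ld2,B0 rp2 wp1
slot 5 (ALU): ISSUE — free A0,Mu0,Ld2,B0 rp1 wp0
slot 6 (ALU): stall FU — free A0,Mu0,Ld2,B0 rp1 wp0

issued = [0, 2, 3, 5]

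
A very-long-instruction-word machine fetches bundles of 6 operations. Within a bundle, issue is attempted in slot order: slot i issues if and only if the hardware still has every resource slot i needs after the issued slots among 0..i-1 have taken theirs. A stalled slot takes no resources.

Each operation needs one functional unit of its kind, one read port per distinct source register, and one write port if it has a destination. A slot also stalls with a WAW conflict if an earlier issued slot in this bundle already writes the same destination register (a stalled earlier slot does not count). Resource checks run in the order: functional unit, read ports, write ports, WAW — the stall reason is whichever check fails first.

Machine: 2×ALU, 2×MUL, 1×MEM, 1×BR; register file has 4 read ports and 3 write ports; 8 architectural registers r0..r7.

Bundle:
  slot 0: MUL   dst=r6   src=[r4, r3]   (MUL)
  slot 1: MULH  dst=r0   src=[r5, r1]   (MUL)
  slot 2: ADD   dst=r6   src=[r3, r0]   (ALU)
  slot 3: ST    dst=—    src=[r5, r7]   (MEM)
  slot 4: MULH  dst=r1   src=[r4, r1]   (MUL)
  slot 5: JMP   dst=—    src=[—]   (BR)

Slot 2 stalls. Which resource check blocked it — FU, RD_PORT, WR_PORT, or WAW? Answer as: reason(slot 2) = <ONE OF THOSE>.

[0] MUL needs rd=2 wr=1: ok; after: ALU=2 MUL=1 MEM=1 BR=1, R=2, W=2
[1] MUL needs rd=2 wr=1: ok; after: ALU=2 MUL=0 MEM=1 BR=1, R=0, W=1
[2] ALU needs rd=2 wr=1: RD_PORT; after: ALU=2 MUL=0 MEM=1 BR=1, R=0, W=1
[3] MEM needs rd=2 wr=0: RD_PORT; after: ALU=2 MUL=0 MEM=1 BR=1, R=0, W=1
[4] MUL needs rd=2 wr=1: FU; after: ALU=2 MUL=0 MEM=1 BR=1, R=0, W=1
[5] BR needs rd=0 wr=0: ok; after: ALU=2 MUL=0 MEM=1 BR=0, R=0, W=1

reason(slot 2) = RD_PORT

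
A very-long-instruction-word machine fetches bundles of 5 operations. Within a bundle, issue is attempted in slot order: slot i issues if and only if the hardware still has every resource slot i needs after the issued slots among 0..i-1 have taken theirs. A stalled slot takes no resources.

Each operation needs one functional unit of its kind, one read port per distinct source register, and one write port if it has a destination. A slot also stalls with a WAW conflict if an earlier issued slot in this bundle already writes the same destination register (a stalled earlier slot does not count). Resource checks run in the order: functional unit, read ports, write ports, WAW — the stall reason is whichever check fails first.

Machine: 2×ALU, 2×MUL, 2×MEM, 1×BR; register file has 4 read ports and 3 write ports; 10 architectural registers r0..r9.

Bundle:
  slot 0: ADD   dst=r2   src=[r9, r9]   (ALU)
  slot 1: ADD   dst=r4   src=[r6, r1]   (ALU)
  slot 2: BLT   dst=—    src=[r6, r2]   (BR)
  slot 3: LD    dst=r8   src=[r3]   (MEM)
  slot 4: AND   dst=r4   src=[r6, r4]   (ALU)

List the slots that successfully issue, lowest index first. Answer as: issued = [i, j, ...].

issued = [0, 1, 3]

#0 ALU src=r9,r9 dispatched  <A:1 Mu:2 Ld:2 B:1 rd:3 wr:2>
#1 ALU src=r6,r1 dispatched  <A:0 Mu:2 Ld:2 B:1 rd:1 wr:1>
#2 BR src=r6,r2 held:RD_PORT  <A:0 Mu:2 Ld:2 B:1 rd:1 wr:1>
#3 MEM src=r3 dispatched  <A:0 Mu:2 Ld:1 B:1 rd:0 wr:0>
#4 ALU src=r6,r4 held:FU  <A:0 Mu:2 Ld:1 B:1 rd:0 wr:0>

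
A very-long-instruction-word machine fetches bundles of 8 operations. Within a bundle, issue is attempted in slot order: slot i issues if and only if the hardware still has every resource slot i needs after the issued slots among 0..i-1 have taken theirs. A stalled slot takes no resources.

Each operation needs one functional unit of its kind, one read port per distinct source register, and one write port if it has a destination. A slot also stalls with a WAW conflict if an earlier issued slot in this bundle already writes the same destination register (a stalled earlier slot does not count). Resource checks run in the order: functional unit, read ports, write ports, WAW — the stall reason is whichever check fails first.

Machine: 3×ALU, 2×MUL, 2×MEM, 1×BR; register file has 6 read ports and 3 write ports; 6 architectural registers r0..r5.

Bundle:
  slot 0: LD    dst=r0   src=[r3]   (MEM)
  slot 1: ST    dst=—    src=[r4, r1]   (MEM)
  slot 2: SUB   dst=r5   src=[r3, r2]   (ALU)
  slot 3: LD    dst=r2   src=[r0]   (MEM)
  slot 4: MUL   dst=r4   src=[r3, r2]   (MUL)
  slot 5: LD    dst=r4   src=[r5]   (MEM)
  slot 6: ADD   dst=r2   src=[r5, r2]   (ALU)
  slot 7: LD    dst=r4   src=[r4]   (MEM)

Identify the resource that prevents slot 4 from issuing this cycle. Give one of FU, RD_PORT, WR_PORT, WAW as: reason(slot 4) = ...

[0] MEM needs rd=1 wr=1: ok; after: ALU=3 MUL=2 MEM=1 BR=1, R=5, W=2
[1] MEM needs rd=2 wr=0: ok; after: ALU=3 MUL=2 MEM=0 BR=1, R=3, W=2
[2] ALU needs rd=2 wr=1: ok; after: ALU=2 MUL=2 MEM=0 BR=1, R=1, W=1
[3] MEM needs rd=1 wr=1: FU; after: ALU=2 MUL=2 MEM=0 BR=1, R=1, W=1
[4] MUL needs rd=2 wr=1: RD_PORT; after: ALU=2 MUL=2 MEM=0 BR=1, R=1, W=1
[5] MEM needs rd=1 wr=1: FU; after: ALU=2 MUL=2 MEM=0 BR=1, R=1, W=1
[6] ALU needs rd=2 wr=1: RD_PORT; after: ALU=2 MUL=2 MEM=0 BR=1, R=1, W=1
[7] MEM needs rd=1 wr=1: FU; after: ALU=2 MUL=2 MEM=0 BR=1, R=1, W=1

reason(slot 4) = RD_PORT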